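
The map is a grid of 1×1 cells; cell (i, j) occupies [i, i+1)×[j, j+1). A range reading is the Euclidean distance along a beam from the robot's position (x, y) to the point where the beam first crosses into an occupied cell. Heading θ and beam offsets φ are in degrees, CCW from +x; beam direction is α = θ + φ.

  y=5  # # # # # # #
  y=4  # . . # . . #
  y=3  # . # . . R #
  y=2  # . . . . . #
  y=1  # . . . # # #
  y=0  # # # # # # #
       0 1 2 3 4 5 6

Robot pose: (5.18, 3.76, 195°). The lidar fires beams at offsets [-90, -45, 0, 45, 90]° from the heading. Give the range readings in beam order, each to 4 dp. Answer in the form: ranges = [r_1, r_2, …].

beam 1: φ=-90°, α=105°
  cosα=-0.2588 sinα=0.9659 | (5,3) | tMaxX 0.6955 tMaxY 0.2485 | tΔX 3.8637 tΔY 1.0353
    t=0.2485 [y] (5,4)
    t=0.6955 [x] (4,4)
    t=1.2837 [y] (4,5) — stop
  → r_1 = 1.2837
beam 2: φ=-45°, α=150°
  cosα=-0.8660 sinα=0.5000 | (5,3) | tMaxX 0.2078 tMaxY 0.4800 | tΔX 1.1547 tΔY 2.0000
    t=0.2078 [x] (4,3)
    t=0.4800 [y] (4,4)
    t=1.3625 [x] (3,4) — stop
  → r_2 = 1.3625
beam 3: φ=0°, α=195°
  cosα=-0.9659 sinα=-0.2588 | (5,3) | tMaxX 0.1863 tMaxY 2.9364 | tΔX 1.0353 tΔY 3.8637
    t=0.1863 [x] (4,3)
    t=1.2216 [x] (3,3)
    t=2.2569 [x] (2,3) — stop
  → r_3 = 2.2569
beam 4: φ=45°, α=240°
  cosα=-0.5000 sinα=-0.8660 | (5,3) | tMaxX 0.3600 tMaxY 0.8776 | tΔX 2.0000 tΔY 1.1547
    t=0.3600 [x] (4,3)
    t=0.8776 [y] (4,2)
    t=2.0323 [y] (4,1) — stop
  → r_4 = 2.0323
beam 5: φ=90°, α=285°
  cosα=0.2588 sinα=-0.9659 | (5,3) | tMaxX 3.1682 tMaxY 0.7868 | tΔX 3.8637 tΔY 1.0353
    t=0.7868 [y] (5,2)
    t=1.8221 [y] (5,1) — stop
  → r_5 = 1.8221

ranges = [1.2837, 1.3625, 2.2569, 2.0323, 1.8221]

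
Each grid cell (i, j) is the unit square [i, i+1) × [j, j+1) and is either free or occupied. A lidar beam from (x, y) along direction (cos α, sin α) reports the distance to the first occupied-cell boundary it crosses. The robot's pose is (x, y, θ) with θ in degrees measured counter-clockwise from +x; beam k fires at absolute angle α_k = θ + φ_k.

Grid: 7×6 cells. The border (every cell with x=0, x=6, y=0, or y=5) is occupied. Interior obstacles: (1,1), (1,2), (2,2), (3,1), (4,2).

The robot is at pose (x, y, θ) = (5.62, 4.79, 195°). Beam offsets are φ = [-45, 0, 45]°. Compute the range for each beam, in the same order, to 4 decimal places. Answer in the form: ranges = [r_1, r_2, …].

beam 1: φ=-45°, α=150°
  dir = (cos 150°, sin 150°) = (-0.8660, 0.5000); from cell (5,4)
  next x-line at t=0.7159, next y-line at t=0.4200; Δt_x=1.1547, Δt_y=2.0000
    y: enter (5,5) at t=0.4200 ← occupied
  → r_1 = 0.4200
beam 2: φ=0°, α=195°
  dir = (cos 195°, sin 195°) = (-0.9659, -0.2588); from cell (5,4)
  next x-line at t=0.6419, next y-line at t=3.0523; Δt_x=1.0353, Δt_y=3.8637
    x: enter (4,4) at t=0.6419
    x: enter (3,4) at t=1.6771
    x: enter (2,4) at t=2.7124
    y: enter (2,3) at t=3.0523
    x: enter (1,3) at t=3.7477
    x: enter (0,3) at t=4.7830 ← occupied
  → r_2 = 4.7830
beam 3: φ=45°, α=240°
  dir = (cos 240°, sin 240°) = (-0.5000, -0.8660); from cell (5,4)
  next x-line at t=1.2400, next y-line at t=0.9122; Δt_x=2.0000, Δt_y=1.1547
    y: enter (5,3) at t=0.9122
    x: enter (4,3) at t=1.2400
    y: enter (4,2) at t=2.0669 ← occupied
  → r_3 = 2.0669

ranges = [0.4200, 4.7830, 2.0669]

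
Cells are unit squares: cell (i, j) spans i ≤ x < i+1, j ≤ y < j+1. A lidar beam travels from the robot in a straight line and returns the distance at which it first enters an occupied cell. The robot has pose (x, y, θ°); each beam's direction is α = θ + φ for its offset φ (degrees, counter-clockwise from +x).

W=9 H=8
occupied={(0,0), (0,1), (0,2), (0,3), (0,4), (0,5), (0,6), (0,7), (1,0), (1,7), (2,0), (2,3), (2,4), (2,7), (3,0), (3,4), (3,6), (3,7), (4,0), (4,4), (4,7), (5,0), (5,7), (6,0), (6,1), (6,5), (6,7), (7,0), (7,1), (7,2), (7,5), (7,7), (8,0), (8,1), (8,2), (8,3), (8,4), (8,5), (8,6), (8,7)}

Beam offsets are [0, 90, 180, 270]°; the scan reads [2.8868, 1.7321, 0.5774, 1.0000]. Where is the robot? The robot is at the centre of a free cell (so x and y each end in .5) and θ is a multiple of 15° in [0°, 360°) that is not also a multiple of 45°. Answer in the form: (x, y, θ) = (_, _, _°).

(x, y, θ) = (2.5, 1.5, 60°)

Enumerate (i+0.5, j+0.5, θ) over the 32 free cells and 16 admissible headings. For each, cast all 4 beams and compare to the given ranges.
  (7.5, 3.5, 240°): beam 1 = 0.5774 ≠ 2.8868 ✗
  (5.5, 5.5, 60°): beam 1 = 1.7321 ≠ 2.8868 ✗
  (3.5, 1.5, 210°): beam 1 = 1.0000 ≠ 2.8868 ✗
  …
  (2.5, 1.5, 60°): r_1=2.8868, r_2=1.7321, r_3=0.5774, r_4=1.0000 — all match ✓
Unique over the lattice → pose = (2.5, 1.5, 60°).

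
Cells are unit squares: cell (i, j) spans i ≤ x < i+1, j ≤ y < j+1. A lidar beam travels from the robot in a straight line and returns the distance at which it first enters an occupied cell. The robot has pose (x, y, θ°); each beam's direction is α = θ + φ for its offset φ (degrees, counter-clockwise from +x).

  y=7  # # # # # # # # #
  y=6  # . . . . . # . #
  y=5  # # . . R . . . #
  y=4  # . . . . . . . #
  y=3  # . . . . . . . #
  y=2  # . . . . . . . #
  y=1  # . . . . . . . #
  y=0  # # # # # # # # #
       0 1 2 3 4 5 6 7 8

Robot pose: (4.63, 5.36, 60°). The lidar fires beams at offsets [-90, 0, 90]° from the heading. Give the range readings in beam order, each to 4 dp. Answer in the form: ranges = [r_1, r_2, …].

beam 1: φ=-90°, α=330°
  direction (0.8660, -0.5000); cell (4,5); t to first gridline: x 0.4272, y 0.7200 (then +1.1547 / +2.0000)
    (5,5) via x @ 0.4272
    (5,4) via y @ 0.7200
    (6,4) via x @ 1.5819
    (6,3) via y @ 2.7200
    (7,3) via x @ 2.7366
    (8,3) via x @ 3.8913  # hit
  → r_1 = 3.8913
beam 2: φ=0°, α=60°
  direction (0.5000, 0.8660); cell (4,5); t to first gridline: x 0.7400, y 0.7390 (then +2.0000 / +1.1547)
    (4,6) via y @ 0.7390
    (5,6) via x @ 0.7400
    (5,7) via y @ 1.8937  # hit
  → r_2 = 1.8937
beam 3: φ=90°, α=150°
  direction (-0.8660, 0.5000); cell (4,5); t to first gridline: x 0.7275, y 1.2800 (then +1.1547 / +2.0000)
    (3,5) via x @ 0.7275
    (3,6) via y @ 1.2800
    (2,6) via x @ 1.8822
    (1,6) via x @ 3.0369
    (1,7) via y @ 3.2800  # hit
  → r_3 = 3.2800

ranges = [3.8913, 1.8937, 3.2800]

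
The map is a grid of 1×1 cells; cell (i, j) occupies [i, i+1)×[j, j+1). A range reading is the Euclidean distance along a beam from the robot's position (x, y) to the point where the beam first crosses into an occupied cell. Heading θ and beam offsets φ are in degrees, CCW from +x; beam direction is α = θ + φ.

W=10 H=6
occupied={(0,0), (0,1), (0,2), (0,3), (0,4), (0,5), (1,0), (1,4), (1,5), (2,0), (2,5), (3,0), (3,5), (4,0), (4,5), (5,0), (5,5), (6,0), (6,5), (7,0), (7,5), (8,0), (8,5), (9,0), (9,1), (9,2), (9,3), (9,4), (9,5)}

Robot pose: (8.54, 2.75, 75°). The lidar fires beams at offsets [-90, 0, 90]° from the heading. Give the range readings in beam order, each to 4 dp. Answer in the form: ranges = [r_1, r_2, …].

ranges = [0.4762, 1.7773, 6.7707]

beam 1: φ=-90°, α=345°
  cosα=0.9659 sinα=-0.2588 | (8,2) | tMaxX 0.4762 tMaxY 2.8978 | tΔX 1.0353 tΔY 3.8637
    t=0.4762 [x] (9,2) — stop
  → r_1 = 0.4762
beam 2: φ=0°, α=75°
  cosα=0.2588 sinα=0.9659 | (8,2) | tMaxX 1.7773 tMaxY 0.2588 | tΔX 3.8637 tΔY 1.0353
    t=0.2588 [y] (8,3)
    t=1.2941 [y] (8,4)
    t=1.7773 [x] (9,4) — stop
  → r_2 = 1.7773
beam 3: φ=90°, α=165°
  cosα=-0.9659 sinα=0.2588 | (8,2) | tMaxX 0.5590 tMaxY 0.9659 | tΔX 1.0353 tΔY 3.8637
    t=0.5590 [x] (7,2)
    t=0.9659 [y] (7,3)
    t=1.5943 [x] (6,3)
    t=2.6296 [x] (5,3)
    t=3.6649 [x] (4,3)
    t=4.7002 [x] (3,3)
    t=4.8296 [y] (3,4)
    t=5.7354 [x] (2,4)
    t=6.7707 [x] (1,4) — stop
  → r_3 = 6.7707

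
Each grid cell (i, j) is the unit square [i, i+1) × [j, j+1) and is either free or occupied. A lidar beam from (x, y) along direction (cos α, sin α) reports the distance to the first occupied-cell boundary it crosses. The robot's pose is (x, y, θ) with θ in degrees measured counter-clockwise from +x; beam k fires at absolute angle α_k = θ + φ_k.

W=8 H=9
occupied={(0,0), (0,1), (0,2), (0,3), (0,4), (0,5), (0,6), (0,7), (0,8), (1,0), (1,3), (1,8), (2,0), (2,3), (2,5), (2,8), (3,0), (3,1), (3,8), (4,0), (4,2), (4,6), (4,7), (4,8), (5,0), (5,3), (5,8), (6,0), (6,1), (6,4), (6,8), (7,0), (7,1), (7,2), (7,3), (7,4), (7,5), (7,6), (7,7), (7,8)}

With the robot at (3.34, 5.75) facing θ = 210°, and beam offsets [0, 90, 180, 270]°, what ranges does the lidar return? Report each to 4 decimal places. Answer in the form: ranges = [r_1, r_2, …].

beam 1: φ=0°, α=210°
  d=(-0.8660,-0.5000)  start (3,5)  tX=0.3926 tY=1.5000  stride 1/|dx|=1.1547 1/|dy|=2.0000
    cross x-line → (2,5), t=0.3926 (wall)
  → r_1 = 0.3926
beam 2: φ=90°, α=300°
  d=(0.5000,-0.8660)  start (3,5)  tX=1.3200 tY=0.8660  stride 1/|dx|=2.0000 1/|dy|=1.1547
    cross y-line → (3,4), t=0.8660
    cross x-line → (4,4), t=1.3200
    cross y-line → (4,3), t=2.0207
    cross y-line → (4,2), t=3.1754 (wall)
  → r_2 = 3.1754
beam 3: φ=180°, α=30°
  d=(0.8660,0.5000)  start (3,5)  tX=0.7621 tY=0.5000  stride 1/|dx|=1.1547 1/|dy|=2.0000
    cross y-line → (3,6), t=0.5000
    cross x-line → (4,6), t=0.7621 (wall)
  → r_3 = 0.7621
beam 4: φ=270°, α=120°
  d=(-0.5000,0.8660)  start (3,5)  tX=0.6800 tY=0.2887  stride 1/|dx|=2.0000 1/|dy|=1.1547
    cross y-line → (3,6), t=0.2887
    cross x-line → (2,6), t=0.6800
    cross y-line → (2,7), t=1.4434
    cross y-line → (2,8), t=2.5981 (wall)
  → r_4 = 2.5981

ranges = [0.3926, 3.1754, 0.7621, 2.5981]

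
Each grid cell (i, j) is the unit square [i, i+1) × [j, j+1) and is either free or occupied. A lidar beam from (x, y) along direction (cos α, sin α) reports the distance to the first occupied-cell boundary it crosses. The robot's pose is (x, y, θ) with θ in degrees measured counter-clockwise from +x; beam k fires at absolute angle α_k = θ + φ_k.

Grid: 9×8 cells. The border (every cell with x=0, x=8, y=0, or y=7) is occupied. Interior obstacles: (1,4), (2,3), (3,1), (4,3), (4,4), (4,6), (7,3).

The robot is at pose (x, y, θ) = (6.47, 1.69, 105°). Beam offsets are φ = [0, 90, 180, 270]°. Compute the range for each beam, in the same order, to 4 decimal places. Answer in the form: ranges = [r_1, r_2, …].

beam 1: φ=0°, α=105°
  dir = (cos 105°, sin 105°) = (-0.2588, 0.9659); from cell (6,1)
  next x-line at t=1.8159, next y-line at t=0.3209; Δt_x=3.8637, Δt_y=1.0353
    y: enter (6,2) at t=0.3209
    y: enter (6,3) at t=1.3562
    x: enter (5,3) at t=1.8159
    y: enter (5,4) at t=2.3915
    y: enter (5,5) at t=3.4268
    y: enter (5,6) at t=4.4620
    y: enter (5,7) at t=5.4973 ← occupied
  → r_1 = 5.4973
beam 2: φ=90°, α=195°
  dir = (cos 195°, sin 195°) = (-0.9659, -0.2588); from cell (6,1)
  next x-line at t=0.4866, next y-line at t=2.6660; Δt_x=1.0353, Δt_y=3.8637
    x: enter (5,1) at t=0.4866
    x: enter (4,1) at t=1.5219
    x: enter (3,1) at t=2.5571 ← occupied
  → r_2 = 2.5571
beam 3: φ=180°, α=285°
  dir = (cos 285°, sin 285°) = (0.2588, -0.9659); from cell (6,1)
  next x-line at t=2.0478, next y-line at t=0.7143; Δt_x=3.8637, Δt_y=1.0353
    y: enter (6,0) at t=0.7143 ← occupied
  → r_3 = 0.7143
beam 4: φ=270°, α=15°
  dir = (cos 15°, sin 15°) = (0.9659, 0.2588); from cell (6,1)
  next x-line at t=0.5487, next y-line at t=1.1977; Δt_x=1.0353, Δt_y=3.8637
    x: enter (7,1) at t=0.5487
    y: enter (7,2) at t=1.1977
    x: enter (8,2) at t=1.5840 ← occupied
  → r_4 = 1.5840

ranges = [5.4973, 2.5571, 0.7143, 1.5840]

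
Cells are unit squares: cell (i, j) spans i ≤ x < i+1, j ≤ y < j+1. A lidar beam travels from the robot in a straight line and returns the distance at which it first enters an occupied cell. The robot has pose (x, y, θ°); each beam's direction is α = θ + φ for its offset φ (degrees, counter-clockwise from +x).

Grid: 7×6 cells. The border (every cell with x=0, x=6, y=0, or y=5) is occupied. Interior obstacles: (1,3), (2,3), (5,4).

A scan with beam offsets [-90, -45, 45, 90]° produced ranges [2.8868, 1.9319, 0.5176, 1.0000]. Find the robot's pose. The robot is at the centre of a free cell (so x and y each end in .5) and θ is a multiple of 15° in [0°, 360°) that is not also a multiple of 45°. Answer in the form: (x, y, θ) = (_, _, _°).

Enumerate (i+0.5, j+0.5, θ) over the 17 free cells and 16 admissible headings. For each, cast all 4 beams and compare to the given ranges.
  (3.5, 3.5, 300°): beam 1 = 0.5774 ≠ 2.8868 ✗
  (3.5, 3.5, 105°): beam 1 = 1.9319 ≠ 2.8868 ✗
  (1.5, 4.5, 345°): beam 1 = 0.5176 ≠ 2.8868 ✗
  (4.5, 1.5, 60°): beam 1 = 1.0000 ≠ 2.8868 ✗
  …
  (3.5, 1.5, 240°): r_1=2.8868, r_2=1.9319, r_3=0.5176, r_4=1.0000 — all match ✓
Only this pose fits every beam.

(x, y, θ) = (3.5, 1.5, 240°)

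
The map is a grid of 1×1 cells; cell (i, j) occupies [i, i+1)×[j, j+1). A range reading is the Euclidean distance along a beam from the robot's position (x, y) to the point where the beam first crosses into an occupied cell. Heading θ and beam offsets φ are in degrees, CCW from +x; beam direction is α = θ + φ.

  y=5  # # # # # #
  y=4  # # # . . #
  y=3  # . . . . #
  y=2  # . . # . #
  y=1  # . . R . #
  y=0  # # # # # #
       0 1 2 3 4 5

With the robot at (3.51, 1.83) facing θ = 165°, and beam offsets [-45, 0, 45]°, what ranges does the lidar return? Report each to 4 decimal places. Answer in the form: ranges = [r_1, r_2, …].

beam 1: φ=-45°, α=120°
  direction (-0.5000, 0.8660); cell (3,1); t to first gridline: x 1.0200, y 0.1963 (then +2.0000 / +1.1547)
    (3,2) via y @ 0.1963  # hit
  → r_1 = 0.1963
beam 2: φ=0°, α=165°
  direction (-0.9659, 0.2588); cell (3,1); t to first gridline: x 0.5280, y 0.6568 (then +1.0353 / +3.8637)
    (2,1) via x @ 0.5280
    (2,2) via y @ 0.6568
    (1,2) via x @ 1.5633
    (0,2) via x @ 2.5985  # hit
  → r_2 = 2.5985
beam 3: φ=45°, α=210°
  direction (-0.8660, -0.5000); cell (3,1); t to first gridline: x 0.5889, y 1.6600 (then +1.1547 / +2.0000)
    (2,1) via x @ 0.5889
    (2,0) via y @ 1.6600  # hit
  → r_3 = 1.6600

ranges = [0.1963, 2.5985, 1.6600]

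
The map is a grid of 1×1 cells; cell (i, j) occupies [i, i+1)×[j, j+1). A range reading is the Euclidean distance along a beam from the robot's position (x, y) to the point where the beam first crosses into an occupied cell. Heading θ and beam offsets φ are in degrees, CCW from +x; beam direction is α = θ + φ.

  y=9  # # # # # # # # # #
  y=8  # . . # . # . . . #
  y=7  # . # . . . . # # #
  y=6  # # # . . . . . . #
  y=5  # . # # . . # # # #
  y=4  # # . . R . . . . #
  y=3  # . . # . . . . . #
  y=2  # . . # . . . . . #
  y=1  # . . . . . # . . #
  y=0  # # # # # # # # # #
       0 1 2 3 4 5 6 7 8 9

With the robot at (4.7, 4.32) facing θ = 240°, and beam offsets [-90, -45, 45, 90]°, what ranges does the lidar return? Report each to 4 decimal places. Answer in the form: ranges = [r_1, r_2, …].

ranges = [1.3600, 1.2364, 3.4371, 4.9652]

beam 1: φ=-90°, α=150°
  direction (-0.8660, 0.5000); cell (4,4); t to first gridline: x 0.8083, y 1.3600 (then +1.1547 / +2.0000)
    (3,4) via x @ 0.8083
    (3,5) via y @ 1.3600  # hit
  → r_1 = 1.3600
beam 2: φ=-45°, α=195°
  direction (-0.9659, -0.2588); cell (4,4); t to first gridline: x 0.7247, y 1.2364 (then +1.0353 / +3.8637)
    (3,4) via x @ 0.7247
    (3,3) via y @ 1.2364  # hit
  → r_2 = 1.2364
beam 3: φ=45°, α=285°
  direction (0.2588, -0.9659); cell (4,4); t to first gridline: x 1.1591, y 0.3313 (then +3.8637 / +1.0353)
    (4,3) via y @ 0.3313
    (5,3) via x @ 1.1591
    (5,2) via y @ 1.3666
    (5,1) via y @ 2.4018
    (5,0) via y @ 3.4371  # hit
  → r_3 = 3.4371
beam 4: φ=90°, α=330°
  direction (0.8660, -0.5000); cell (4,4); t to first gridline: x 0.3464, y 0.6400 (then +1.1547 / +2.0000)
    (5,4) via x @ 0.3464
    (5,3) via y @ 0.6400
    (6,3) via x @ 1.5011
    (6,2) via y @ 2.6400
    (7,2) via x @ 2.6558
    (8,2) via x @ 3.8105
    (8,1) via y @ 4.6400
    (9,1) via x @ 4.9652  # hit
  → r_4 = 4.9652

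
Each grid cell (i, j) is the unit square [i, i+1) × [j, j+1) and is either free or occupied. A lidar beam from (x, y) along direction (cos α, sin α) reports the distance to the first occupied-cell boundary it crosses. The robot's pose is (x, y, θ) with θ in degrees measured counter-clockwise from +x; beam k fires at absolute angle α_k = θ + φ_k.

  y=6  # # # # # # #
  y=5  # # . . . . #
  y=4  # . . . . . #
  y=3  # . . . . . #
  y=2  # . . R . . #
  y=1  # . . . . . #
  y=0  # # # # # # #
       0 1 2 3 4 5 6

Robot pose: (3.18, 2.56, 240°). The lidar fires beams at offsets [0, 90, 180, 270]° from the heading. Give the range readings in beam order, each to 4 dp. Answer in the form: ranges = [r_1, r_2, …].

beam 1: φ=0°, α=240°
  d=(-0.5000,-0.8660)  start (3,2)  tX=0.3600 tY=0.6466  stride 1/|dx|=2.0000 1/|dy|=1.1547
    cross x-line → (2,2), t=0.3600
    cross y-line → (2,1), t=0.6466
    cross y-line → (2,0), t=1.8013 (wall)
  → r_1 = 1.8013
beam 2: φ=90°, α=330°
  d=(0.8660,-0.5000)  start (3,2)  tX=0.9469 tY=1.1200  stride 1/|dx|=1.1547 1/|dy|=2.0000
    cross x-line → (4,2), t=0.9469
    cross y-line → (4,1), t=1.1200
    cross x-line → (5,1), t=2.1016
    cross y-line → (5,0), t=3.1200 (wall)
  → r_2 = 3.1200
beam 3: φ=180°, α=60°
  d=(0.5000,0.8660)  start (3,2)  tX=1.6400 tY=0.5081  stride 1/|dx|=2.0000 1/|dy|=1.1547
    cross y-line → (3,3), t=0.5081
    cross x-line → (4,3), t=1.6400
    cross y-line → (4,4), t=1.6628
    cross y-line → (4,5), t=2.8175
    cross x-line → (5,5), t=3.6400
    cross y-line → (5,6), t=3.9722 (wall)
  → r_3 = 3.9722
beam 4: φ=270°, α=150°
  d=(-0.8660,0.5000)  start (3,2)  tX=0.2078 tY=0.8800  stride 1/|dx|=1.1547 1/|dy|=2.0000
    cross x-line → (2,2), t=0.2078
    cross y-line → (2,3), t=0.8800
    cross x-line → (1,3), t=1.3625
    cross x-line → (0,3), t=2.5172 (wall)
  → r_4 = 2.5172

ranges = [1.8013, 3.1200, 3.9722, 2.5172]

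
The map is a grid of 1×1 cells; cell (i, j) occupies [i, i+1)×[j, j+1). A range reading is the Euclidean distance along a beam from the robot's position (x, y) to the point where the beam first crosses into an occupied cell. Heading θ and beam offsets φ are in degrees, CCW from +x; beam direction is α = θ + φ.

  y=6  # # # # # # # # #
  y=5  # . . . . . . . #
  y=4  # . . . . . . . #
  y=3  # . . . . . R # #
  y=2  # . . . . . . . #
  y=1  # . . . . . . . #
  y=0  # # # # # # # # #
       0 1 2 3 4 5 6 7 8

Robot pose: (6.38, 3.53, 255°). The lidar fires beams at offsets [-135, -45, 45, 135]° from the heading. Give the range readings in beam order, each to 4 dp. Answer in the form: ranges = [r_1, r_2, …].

beam 1: φ=-135°, α=120°
  cosα=-0.5000 sinα=0.8660 | (6,3) | tMaxX 0.7600 tMaxY 0.5427 | tΔX 2.0000 tΔY 1.1547
    t=0.5427 [y] (6,4)
    t=0.7600 [x] (5,4)
    t=1.6974 [y] (5,5)
    t=2.7600 [x] (4,5)
    t=2.8521 [y] (4,6) — stop
  → r_1 = 2.8521
beam 2: φ=-45°, α=210°
  cosα=-0.8660 sinα=-0.5000 | (6,3) | tMaxX 0.4388 tMaxY 1.0600 | tΔX 1.1547 tΔY 2.0000
    t=0.4388 [x] (5,3)
    t=1.0600 [y] (5,2)
    t=1.5935 [x] (4,2)
    t=2.7482 [x] (3,2)
    t=3.0600 [y] (3,1)
    t=3.9029 [x] (2,1)
    t=5.0576 [x] (1,1)
    t=5.0600 [y] (1,0) — stop
  → r_2 = 5.0600
beam 3: φ=45°, α=300°
  cosα=0.5000 sinα=-0.8660 | (6,3) | tMaxX 1.2400 tMaxY 0.6120 | tΔX 2.0000 tΔY 1.1547
    t=0.6120 [y] (6,2)
    t=1.2400 [x] (7,2)
    t=1.7667 [y] (7,1)
    t=2.9214 [y] (7,0) — stop
  → r_3 = 2.9214
beam 4: φ=135°, α=30°
  cosα=0.8660 sinα=0.5000 | (6,3) | tMaxX 0.7159 tMaxY 0.9400 | tΔX 1.1547 tΔY 2.0000
    t=0.7159 [x] (7,3) — stop
  → r_4 = 0.7159

ranges = [2.8521, 5.0600, 2.9214, 0.7159]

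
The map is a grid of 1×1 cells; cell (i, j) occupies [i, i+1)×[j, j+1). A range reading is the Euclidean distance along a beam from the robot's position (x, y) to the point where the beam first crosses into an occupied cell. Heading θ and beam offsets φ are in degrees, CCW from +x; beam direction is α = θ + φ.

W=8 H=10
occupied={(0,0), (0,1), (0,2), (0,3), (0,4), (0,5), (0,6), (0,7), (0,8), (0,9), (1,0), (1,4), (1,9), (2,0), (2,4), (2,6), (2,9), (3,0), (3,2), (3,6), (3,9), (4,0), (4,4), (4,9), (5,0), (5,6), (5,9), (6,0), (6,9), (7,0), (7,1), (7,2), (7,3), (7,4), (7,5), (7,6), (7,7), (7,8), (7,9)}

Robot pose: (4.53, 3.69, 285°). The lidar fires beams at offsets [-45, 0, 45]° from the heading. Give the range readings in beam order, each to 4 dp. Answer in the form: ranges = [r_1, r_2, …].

beam 1: φ=-45°, α=240°
  dir = (cos 240°, sin 240°) = (-0.5000, -0.8660); from cell (4,3)
  next x-line at t=1.0600, next y-line at t=0.7967; Δt_x=2.0000, Δt_y=1.1547
    y: enter (4,2) at t=0.7967
    x: enter (3,2) at t=1.0600 ← occupied
  → r_1 = 1.0600
beam 2: φ=0°, α=285°
  dir = (cos 285°, sin 285°) = (0.2588, -0.9659); from cell (4,3)
  next x-line at t=1.8159, next y-line at t=0.7143; Δt_x=3.8637, Δt_y=1.0353
    y: enter (4,2) at t=0.7143
    y: enter (4,1) at t=1.7496
    x: enter (5,1) at t=1.8159
    y: enter (5,0) at t=2.7849 ← occupied
  → r_2 = 2.7849
beam 3: φ=45°, α=330°
  dir = (cos 330°, sin 330°) = (0.8660, -0.5000); from cell (4,3)
  next x-line at t=0.5427, next y-line at t=1.3800; Δt_x=1.1547, Δt_y=2.0000
    x: enter (5,3) at t=0.5427
    y: enter (5,2) at t=1.3800
    x: enter (6,2) at t=1.6974
    x: enter (7,2) at t=2.8521 ← occupied
  → r_3 = 2.8521

ranges = [1.0600, 2.7849, 2.8521]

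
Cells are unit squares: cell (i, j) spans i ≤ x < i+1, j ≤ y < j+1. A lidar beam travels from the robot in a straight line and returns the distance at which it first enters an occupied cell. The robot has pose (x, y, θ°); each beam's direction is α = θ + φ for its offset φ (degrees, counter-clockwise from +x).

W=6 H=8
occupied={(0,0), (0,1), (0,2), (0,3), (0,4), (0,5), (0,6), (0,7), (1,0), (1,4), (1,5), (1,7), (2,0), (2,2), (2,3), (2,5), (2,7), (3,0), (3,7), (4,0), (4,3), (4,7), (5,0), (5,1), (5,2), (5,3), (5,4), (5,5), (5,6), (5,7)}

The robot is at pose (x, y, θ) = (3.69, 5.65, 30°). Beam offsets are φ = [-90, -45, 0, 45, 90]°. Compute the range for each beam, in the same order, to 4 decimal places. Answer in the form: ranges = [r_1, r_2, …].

ranges = [1.9053, 1.3562, 1.5127, 1.3976, 1.5588]

beam 1: φ=-90°, α=300°
  cosα=0.5000 sinα=-0.8660 | (3,5) | tMaxX 0.6200 tMaxY 0.7506 | tΔX 2.0000 tΔY 1.1547
    t=0.6200 [x] (4,5)
    t=0.7506 [y] (4,4)
    t=1.9053 [y] (4,3) — stop
  → r_1 = 1.9053
beam 2: φ=-45°, α=345°
  cosα=0.9659 sinα=-0.2588 | (3,5) | tMaxX 0.3209 tMaxY 2.5114 | tΔX 1.0353 tΔY 3.8637
    t=0.3209 [x] (4,5)
    t=1.3562 [x] (5,5) — stop
  → r_2 = 1.3562
beam 3: φ=0°, α=30°
  cosα=0.8660 sinα=0.5000 | (3,5) | tMaxX 0.3580 tMaxY 0.7000 | tΔX 1.1547 tΔY 2.0000
    t=0.3580 [x] (4,5)
    t=0.7000 [y] (4,6)
    t=1.5127 [x] (5,6) — stop
  → r_3 = 1.5127
beam 4: φ=45°, α=75°
  cosα=0.2588 sinα=0.9659 | (3,5) | tMaxX 1.1977 tMaxY 0.3623 | tΔX 3.8637 tΔY 1.0353
    t=0.3623 [y] (3,6)
    t=1.1977 [x] (4,6)
    t=1.3976 [y] (4,7) — stop
  → r_4 = 1.3976
beam 5: φ=90°, α=120°
  cosα=-0.5000 sinα=0.8660 | (3,5) | tMaxX 1.3800 tMaxY 0.4041 | tΔX 2.0000 tΔY 1.1547
    t=0.4041 [y] (3,6)
    t=1.3800 [x] (2,6)
    t=1.5588 [y] (2,7) — stop
  → r_5 = 1.5588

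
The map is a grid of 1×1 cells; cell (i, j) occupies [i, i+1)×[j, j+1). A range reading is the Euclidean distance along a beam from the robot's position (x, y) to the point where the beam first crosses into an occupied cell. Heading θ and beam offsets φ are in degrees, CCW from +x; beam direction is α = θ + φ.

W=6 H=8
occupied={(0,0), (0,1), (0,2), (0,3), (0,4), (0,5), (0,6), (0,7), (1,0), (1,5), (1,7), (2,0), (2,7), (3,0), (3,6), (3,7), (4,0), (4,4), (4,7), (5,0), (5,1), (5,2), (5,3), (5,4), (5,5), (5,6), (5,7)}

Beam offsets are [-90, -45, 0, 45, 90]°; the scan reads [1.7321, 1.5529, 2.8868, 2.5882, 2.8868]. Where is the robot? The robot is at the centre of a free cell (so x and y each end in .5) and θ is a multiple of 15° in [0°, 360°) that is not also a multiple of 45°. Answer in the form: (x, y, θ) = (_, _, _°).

(x, y, θ) = (2.5, 3.5, 240°)

Candidates: 21 free-cell centres × 16 headings = 336 poses. Raycast each; keep the one whose scan matches to 4 dp.
  (1.5, 3.5, 345°): beam 1 = 1.9319 ≠ 1.7321 ✗
  (2.5, 1.5, 120°): beam 1 = 2.8868 ≠ 1.7321 ✗
  (4.5, 1.5, 300°): beam 1 = 1.0000 ≠ 1.7321 ✗
  (3.5, 1.5, 15°): beam 1 = 0.5176 ≠ 1.7321 ✗
  (3.5, 2.5, 60°): beam 3 = 1.7321 ≠ 2.8868 ✗
  …
  (2.5, 3.5, 240°): r_1=1.7321, r_2=1.5529, r_3=2.8868, r_4=2.5882, r_5=2.8868 — all match ✓
No second candidate reproduces the full scan.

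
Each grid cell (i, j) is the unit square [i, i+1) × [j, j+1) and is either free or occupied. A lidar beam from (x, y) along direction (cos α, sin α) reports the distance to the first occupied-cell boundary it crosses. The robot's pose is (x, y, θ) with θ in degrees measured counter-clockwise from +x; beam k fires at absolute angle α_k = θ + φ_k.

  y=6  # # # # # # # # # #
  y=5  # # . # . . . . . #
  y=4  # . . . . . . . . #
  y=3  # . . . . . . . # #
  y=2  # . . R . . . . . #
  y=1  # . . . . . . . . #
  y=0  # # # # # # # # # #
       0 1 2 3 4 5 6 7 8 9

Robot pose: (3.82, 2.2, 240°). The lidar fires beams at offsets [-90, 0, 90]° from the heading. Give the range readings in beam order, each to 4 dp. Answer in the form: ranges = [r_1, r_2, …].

beam 1: φ=-90°, α=150°
  cosα=-0.8660 sinα=0.5000 | (3,2) | tMaxX 0.9469 tMaxY 1.6000 | tΔX 1.1547 tΔY 2.0000
    t=0.9469 [x] (2,2)
    t=1.6000 [y] (2,3)
    t=2.1016 [x] (1,3)
    t=3.2563 [x] (0,3) — stop
  → r_1 = 3.2563
beam 2: φ=0°, α=240°
  cosα=-0.5000 sinα=-0.8660 | (3,2) | tMaxX 1.6400 tMaxY 0.2309 | tΔX 2.0000 tΔY 1.1547
    t=0.2309 [y] (3,1)
    t=1.3856 [y] (3,0) — stop
  → r_2 = 1.3856
beam 3: φ=90°, α=330°
  cosα=0.8660 sinα=-0.5000 | (3,2) | tMaxX 0.2078 tMaxY 0.4000 | tΔX 1.1547 tΔY 2.0000
    t=0.2078 [x] (4,2)
    t=0.4000 [y] (4,1)
    t=1.3625 [x] (5,1)
    t=2.4000 [y] (5,0) — stop
  → r_3 = 2.4000

ranges = [3.2563, 1.3856, 2.4000]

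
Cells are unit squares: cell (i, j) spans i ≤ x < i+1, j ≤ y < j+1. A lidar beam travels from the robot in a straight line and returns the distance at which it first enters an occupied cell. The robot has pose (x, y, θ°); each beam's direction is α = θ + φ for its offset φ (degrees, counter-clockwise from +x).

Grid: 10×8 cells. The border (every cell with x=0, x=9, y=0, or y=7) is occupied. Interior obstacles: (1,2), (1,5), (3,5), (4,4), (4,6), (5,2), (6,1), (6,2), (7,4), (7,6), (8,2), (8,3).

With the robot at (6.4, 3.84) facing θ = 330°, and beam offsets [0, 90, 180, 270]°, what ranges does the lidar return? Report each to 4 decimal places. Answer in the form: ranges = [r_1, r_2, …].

ranges = [1.8475, 1.2000, 1.6166, 0.9699]

beam 1: φ=0°, α=330°
  dir = (cos 330°, sin 330°) = (0.8660, -0.5000); from cell (6,3)
  next x-line at t=0.6928, next y-line at t=1.6800; Δt_x=1.1547, Δt_y=2.0000
    x: enter (7,3) at t=0.6928
    y: enter (7,2) at t=1.6800
    x: enter (8,2) at t=1.8475 ← occupied
  → r_1 = 1.8475
beam 2: φ=90°, α=60°
  dir = (cos 60°, sin 60°) = (0.5000, 0.8660); from cell (6,3)
  next x-line at t=1.2000, next y-line at t=0.1848; Δt_x=2.0000, Δt_y=1.1547
    y: enter (6,4) at t=0.1848
    x: enter (7,4) at t=1.2000 ← occupied
  → r_2 = 1.2000
beam 3: φ=180°, α=150°
  dir = (cos 150°, sin 150°) = (-0.8660, 0.5000); from cell (6,3)
  next x-line at t=0.4619, next y-line at t=0.3200; Δt_x=1.1547, Δt_y=2.0000
    y: enter (6,4) at t=0.3200
    x: enter (5,4) at t=0.4619
    x: enter (4,4) at t=1.6166 ← occupied
  → r_3 = 1.6166
beam 4: φ=270°, α=240°
  dir = (cos 240°, sin 240°) = (-0.5000, -0.8660); from cell (6,3)
  next x-line at t=0.8000, next y-line at t=0.9699; Δt_x=2.0000, Δt_y=1.1547
    x: enter (5,3) at t=0.8000
    y: enter (5,2) at t=0.9699 ← occupied
  → r_4 = 0.9699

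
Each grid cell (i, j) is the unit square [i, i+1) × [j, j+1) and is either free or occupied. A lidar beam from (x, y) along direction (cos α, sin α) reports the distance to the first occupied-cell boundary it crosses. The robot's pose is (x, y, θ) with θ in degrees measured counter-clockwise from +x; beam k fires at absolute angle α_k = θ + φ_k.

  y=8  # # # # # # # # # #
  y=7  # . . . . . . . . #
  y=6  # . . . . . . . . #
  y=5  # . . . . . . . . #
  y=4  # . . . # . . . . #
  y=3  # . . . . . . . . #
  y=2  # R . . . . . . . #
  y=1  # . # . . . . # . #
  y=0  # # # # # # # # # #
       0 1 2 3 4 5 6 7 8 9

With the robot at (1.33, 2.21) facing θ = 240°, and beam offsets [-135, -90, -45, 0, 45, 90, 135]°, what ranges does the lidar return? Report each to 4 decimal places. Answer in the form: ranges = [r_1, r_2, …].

beam 1: φ=-135°, α=105°
  dir = (cos 105°, sin 105°) = (-0.2588, 0.9659); from cell (1,2)
  next x-line at t=1.2750, next y-line at t=0.8179; Δt_x=3.8637, Δt_y=1.0353
    y: enter (1,3) at t=0.8179
    x: enter (0,3) at t=1.2750 ← occupied
  → r_1 = 1.2750
beam 2: φ=-90°, α=150°
  dir = (cos 150°, sin 150°) = (-0.8660, 0.5000); from cell (1,2)
  next x-line at t=0.3811, next y-line at t=1.5800; Δt_x=1.1547, Δt_y=2.0000
    x: enter (0,2) at t=0.3811 ← occupied
  → r_2 = 0.3811
beam 3: φ=-45°, α=195°
  dir = (cos 195°, sin 195°) = (-0.9659, -0.2588); from cell (1,2)
  next x-line at t=0.3416, next y-line at t=0.8114; Δt_x=1.0353, Δt_y=3.8637
    x: enter (0,2) at t=0.3416 ← occupied
  → r_3 = 0.3416
beam 4: φ=0°, α=240°
  dir = (cos 240°, sin 240°) = (-0.5000, -0.8660); from cell (1,2)
  next x-line at t=0.6600, next y-line at t=0.2425; Δt_x=2.0000, Δt_y=1.1547
    y: enter (1,1) at t=0.2425
    x: enter (0,1) at t=0.6600 ← occupied
  → r_4 = 0.6600
beam 5: φ=45°, α=285°
  dir = (cos 285°, sin 285°) = (0.2588, -0.9659); from cell (1,2)
  next x-line at t=2.5887, next y-line at t=0.2174; Δt_x=3.8637, Δt_y=1.0353
    y: enter (1,1) at t=0.2174
    y: enter (1,0) at t=1.2527 ← occupied
  → r_5 = 1.2527
beam 6: φ=90°, α=330°
  dir = (cos 330°, sin 330°) = (0.8660, -0.5000); from cell (1,2)
  next x-line at t=0.7736, next y-line at t=0.4200; Δt_x=1.1547, Δt_y=2.0000
    y: enter (1,1) at t=0.4200
    x: enter (2,1) at t=0.7736 ← occupied
  → r_6 = 0.7736
beam 7: φ=135°, α=15°
  dir = (cos 15°, sin 15°) = (0.9659, 0.2588); from cell (1,2)
  next x-line at t=0.6936, next y-line at t=3.0523; Δt_x=1.0353, Δt_y=3.8637
    x: enter (2,2) at t=0.6936
    x: enter (3,2) at t=1.7289
    x: enter (4,2) at t=2.7642
    y: enter (4,3) at t=3.0523
    x: enter (5,3) at t=3.7995
    x: enter (6,3) at t=4.8347
    x: enter (7,3) at t=5.8700
    x: enter (8,3) at t=6.9053
    y: enter (8,4) at t=6.9160
    x: enter (9,4) at t=7.9406 ← occupied
  → r_7 = 7.9406

ranges = [1.2750, 0.3811, 0.3416, 0.6600, 1.2527, 0.7736, 7.9406]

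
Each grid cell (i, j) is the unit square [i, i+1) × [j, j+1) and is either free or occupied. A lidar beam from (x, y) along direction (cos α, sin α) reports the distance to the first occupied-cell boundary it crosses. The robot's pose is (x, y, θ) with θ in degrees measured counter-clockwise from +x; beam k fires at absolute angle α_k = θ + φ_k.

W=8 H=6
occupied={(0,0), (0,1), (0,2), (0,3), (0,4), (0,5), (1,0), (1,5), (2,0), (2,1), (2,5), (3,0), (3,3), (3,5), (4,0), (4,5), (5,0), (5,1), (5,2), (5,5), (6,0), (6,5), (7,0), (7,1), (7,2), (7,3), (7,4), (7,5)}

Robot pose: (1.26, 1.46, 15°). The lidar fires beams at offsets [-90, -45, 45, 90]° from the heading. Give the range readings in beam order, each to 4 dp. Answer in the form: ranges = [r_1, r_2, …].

ranges = [0.4762, 0.8545, 4.0876, 1.0046]

beam 1: φ=-90°, α=285°
  dir = (cos 285°, sin 285°) = (0.2588, -0.9659); from cell (1,1)
  next x-line at t=2.8591, next y-line at t=0.4762; Δt_x=3.8637, Δt_y=1.0353
    y: enter (1,0) at t=0.4762 ← occupied
  → r_1 = 0.4762
beam 2: φ=-45°, α=330°
  dir = (cos 330°, sin 330°) = (0.8660, -0.5000); from cell (1,1)
  next x-line at t=0.8545, next y-line at t=0.9200; Δt_x=1.1547, Δt_y=2.0000
    x: enter (2,1) at t=0.8545 ← occupied
  → r_2 = 0.8545
beam 3: φ=45°, α=60°
  dir = (cos 60°, sin 60°) = (0.5000, 0.8660); from cell (1,1)
  next x-line at t=1.4800, next y-line at t=0.6235; Δt_x=2.0000, Δt_y=1.1547
    y: enter (1,2) at t=0.6235
    x: enter (2,2) at t=1.4800
    y: enter (2,3) at t=1.7782
    y: enter (2,4) at t=2.9329
    x: enter (3,4) at t=3.4800
    y: enter (3,5) at t=4.0876 ← occupied
  → r_3 = 4.0876
beam 4: φ=90°, α=105°
  dir = (cos 105°, sin 105°) = (-0.2588, 0.9659); from cell (1,1)
  next x-line at t=1.0046, next y-line at t=0.5590; Δt_x=3.8637, Δt_y=1.0353
    y: enter (1,2) at t=0.5590
    x: enter (0,2) at t=1.0046 ← occupied
  → r_4 = 1.0046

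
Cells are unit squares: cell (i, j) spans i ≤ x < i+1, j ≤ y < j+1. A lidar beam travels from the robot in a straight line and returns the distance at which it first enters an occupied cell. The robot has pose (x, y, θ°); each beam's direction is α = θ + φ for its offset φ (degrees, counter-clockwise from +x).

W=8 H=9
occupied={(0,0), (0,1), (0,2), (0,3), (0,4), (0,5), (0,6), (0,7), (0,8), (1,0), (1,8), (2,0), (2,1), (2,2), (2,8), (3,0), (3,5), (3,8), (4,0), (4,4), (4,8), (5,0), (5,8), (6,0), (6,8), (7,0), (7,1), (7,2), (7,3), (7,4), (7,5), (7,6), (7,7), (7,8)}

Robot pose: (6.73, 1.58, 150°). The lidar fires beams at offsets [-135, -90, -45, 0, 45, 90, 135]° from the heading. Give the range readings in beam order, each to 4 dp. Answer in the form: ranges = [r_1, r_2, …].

beam 1: φ=-135°, α=15°
  d=(0.9659,0.2588)  start (6,1)  tX=0.2795 tY=1.6228  stride 1/|dx|=1.0353 1/|dy|=3.8637
    cross x-line → (7,1), t=0.2795 (wall)
  → r_1 = 0.2795
beam 2: φ=-90°, α=60°
  d=(0.5000,0.8660)  start (6,1)  tX=0.5400 tY=0.4850  stride 1/|dx|=2.0000 1/|dy|=1.1547
    cross y-line → (6,2), t=0.4850
    cross x-line → (7,2), t=0.5400 (wall)
  → r_2 = 0.5400
beam 3: φ=-45°, α=105°
  d=(-0.2588,0.9659)  start (6,1)  tX=2.8205 tY=0.4348  stride 1/|dx|=3.8637 1/|dy|=1.0353
    cross y-line → (6,2), t=0.4348
    cross y-line → (6,3), t=1.4701
    cross y-line → (6,4), t=2.5054
    cross x-line → (5,4), t=2.8205
    cross y-line → (5,5), t=3.5406
    cross y-line → (5,6), t=4.5759
    cross y-line → (5,7), t=5.6112
    cross y-line → (5,8), t=6.6465 (wall)
  → r_3 = 6.6465
beam 4: φ=0°, α=150°
  d=(-0.8660,0.5000)  start (6,1)  tX=0.8429 tY=0.8400  stride 1/|dx|=1.1547 1/|dy|=2.0000
    cross y-line → (6,2), t=0.8400
    cross x-line → (5,2), t=0.8429
    cross x-line → (4,2), t=1.9976
    cross y-line → (4,3), t=2.8400
    cross x-line → (3,3), t=3.1523
    cross x-line → (2,3), t=4.3070
    cross y-line → (2,4), t=4.8400
    cross x-line → (1,4), t=5.4617
    cross x-line → (0,4), t=6.6164 (wall)
  → r_4 = 6.6164
beam 5: φ=45°, α=195°
  d=(-0.9659,-0.2588)  start (6,1)  tX=0.7558 tY=2.2409  stride 1/|dx|=1.0353 1/|dy|=3.8637
    cross x-line → (5,1), t=0.7558
    cross x-line → (4,1), t=1.7910
    cross y-line → (4,0), t=2.2409 (wall)
  → r_5 = 2.2409
beam 6: φ=90°, α=240°
  d=(-0.5000,-0.8660)  start (6,1)  tX=1.4600 tY=0.6697  stride 1/|dx|=2.0000 1/|dy|=1.1547
    cross y-line → (6,0), t=0.6697 (wall)
  → r_6 = 0.6697
beam 7: φ=135°, α=285°
  d=(0.2588,-0.9659)  start (6,1)  tX=1.0432 tY=0.6005  stride 1/|dx|=3.8637 1/|dy|=1.0353
    cross y-line → (6,0), t=0.6005 (wall)
  → r_7 = 0.6005

ranges = [0.2795, 0.5400, 6.6465, 6.6164, 2.2409, 0.6697, 0.6005]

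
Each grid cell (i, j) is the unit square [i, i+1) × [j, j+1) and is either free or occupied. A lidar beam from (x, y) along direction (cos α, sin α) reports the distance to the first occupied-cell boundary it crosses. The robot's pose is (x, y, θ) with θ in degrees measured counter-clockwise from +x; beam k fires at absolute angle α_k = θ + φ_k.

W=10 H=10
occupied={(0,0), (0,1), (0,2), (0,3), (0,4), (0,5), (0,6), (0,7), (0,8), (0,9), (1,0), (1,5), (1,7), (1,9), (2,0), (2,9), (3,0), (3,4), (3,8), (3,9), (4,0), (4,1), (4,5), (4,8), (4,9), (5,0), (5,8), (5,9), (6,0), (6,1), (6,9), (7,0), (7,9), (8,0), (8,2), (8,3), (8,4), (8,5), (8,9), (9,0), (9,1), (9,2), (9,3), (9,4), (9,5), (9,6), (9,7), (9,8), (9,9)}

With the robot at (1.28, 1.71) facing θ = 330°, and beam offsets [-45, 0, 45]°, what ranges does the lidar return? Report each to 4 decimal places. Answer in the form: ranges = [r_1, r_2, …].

beam 1: φ=-45°, α=285°
  direction (0.2588, -0.9659); cell (1,1); t to first gridline: x 2.7819, y 0.7350 (then +3.8637 / +1.0353)
    (1,0) via y @ 0.7350  # hit
  → r_1 = 0.7350
beam 2: φ=0°, α=330°
  direction (0.8660, -0.5000); cell (1,1); t to first gridline: x 0.8314, y 1.4200 (then +1.1547 / +2.0000)
    (2,1) via x @ 0.8314
    (2,0) via y @ 1.4200  # hit
  → r_2 = 1.4200
beam 3: φ=45°, α=15°
  direction (0.9659, 0.2588); cell (1,1); t to first gridline: x 0.7454, y 1.1205 (then +1.0353 / +3.8637)
    (2,1) via x @ 0.7454
    (2,2) via y @ 1.1205
    (3,2) via x @ 1.7807
    (4,2) via x @ 2.8160
    (5,2) via x @ 3.8512
    (6,2) via x @ 4.8865
    (6,3) via y @ 4.9842
    (7,3) via x @ 5.9218
    (8,3) via x @ 6.9571  # hit
  → r_3 = 6.9571

ranges = [0.7350, 1.4200, 6.9571]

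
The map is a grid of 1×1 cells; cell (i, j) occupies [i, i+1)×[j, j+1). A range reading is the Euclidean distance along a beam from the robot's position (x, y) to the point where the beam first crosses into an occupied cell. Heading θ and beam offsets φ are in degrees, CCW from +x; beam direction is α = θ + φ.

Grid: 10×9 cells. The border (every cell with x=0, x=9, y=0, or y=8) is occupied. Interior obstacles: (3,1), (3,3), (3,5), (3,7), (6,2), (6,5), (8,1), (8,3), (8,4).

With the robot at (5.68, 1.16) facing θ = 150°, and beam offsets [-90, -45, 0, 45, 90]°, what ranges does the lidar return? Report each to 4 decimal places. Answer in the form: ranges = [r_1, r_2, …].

ranges = [0.9699, 6.4910, 5.4040, 0.6182, 0.1848]

beam 1: φ=-90°, α=60°
  d=(0.5000,0.8660)  start (5,1)  tX=0.6400 tY=0.9699  stride 1/|dx|=2.0000 1/|dy|=1.1547
    cross x-line → (6,1), t=0.6400
    cross y-line → (6,2), t=0.9699 (wall)
  → r_1 = 0.9699
beam 2: φ=-45°, α=105°
  d=(-0.2588,0.9659)  start (5,1)  tX=2.6273 tY=0.8696  stride 1/|dx|=3.8637 1/|dy|=1.0353
    cross y-line → (5,2), t=0.8696
    cross y-line → (5,3), t=1.9049
    cross x-line → (4,3), t=2.6273
    cross y-line → (4,4), t=2.9402
    cross y-line → (4,5), t=3.9755
    cross y-line → (4,6), t=5.0107
    cross y-line → (4,7), t=6.0460
    cross x-line → (3,7), t=6.4910 (wall)
  → r_2 = 6.4910
beam 3: φ=0°, α=150°
  d=(-0.8660,0.5000)  start (5,1)  tX=0.7852 tY=1.6800  stride 1/|dx|=1.1547 1/|dy|=2.0000
    cross x-line → (4,1), t=0.7852
    cross y-line → (4,2), t=1.6800
    cross x-line → (3,2), t=1.9399
    cross x-line → (2,2), t=3.0946
    cross y-line → (2,3), t=3.6800
    cross x-line → (1,3), t=4.2493
    cross x-line → (0,3), t=5.4040 (wall)
  → r_3 = 5.4040
beam 4: φ=45°, α=195°
  d=(-0.9659,-0.2588)  start (5,1)  tX=0.7040 tY=0.6182  stride 1/|dx|=1.0353 1/|dy|=3.8637
    cross y-line → (5,0), t=0.6182 (wall)
  → r_4 = 0.6182
beam 5: φ=90°, α=240°
  d=(-0.5000,-0.8660)  start (5,1)  tX=1.3600 tY=0.1848  stride 1/|dx|=2.0000 1/|dy|=1.1547
    cross y-line → (5,0), t=0.1848 (wall)
  → r_5 = 0.1848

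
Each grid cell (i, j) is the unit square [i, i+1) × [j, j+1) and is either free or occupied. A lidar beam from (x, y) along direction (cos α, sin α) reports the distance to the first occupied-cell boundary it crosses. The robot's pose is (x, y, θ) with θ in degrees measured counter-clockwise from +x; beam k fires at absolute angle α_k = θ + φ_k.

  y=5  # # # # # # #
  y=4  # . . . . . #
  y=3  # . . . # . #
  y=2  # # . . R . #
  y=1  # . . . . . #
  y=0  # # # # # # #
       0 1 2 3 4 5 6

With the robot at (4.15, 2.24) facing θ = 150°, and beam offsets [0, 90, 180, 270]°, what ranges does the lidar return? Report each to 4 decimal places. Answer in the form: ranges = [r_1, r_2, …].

beam 1: φ=0°, α=150°
  cosα=-0.8660 sinα=0.5000 | (4,2) | tMaxX 0.1732 tMaxY 1.5200 | tΔX 1.1547 tΔY 2.0000
    t=0.1732 [x] (3,2)
    t=1.3279 [x] (2,2)
    t=1.5200 [y] (2,3)
    t=2.4826 [x] (1,3)
    t=3.5200 [y] (1,4)
    t=3.6373 [x] (0,4) — stop
  → r_1 = 3.6373
beam 2: φ=90°, α=240°
  cosα=-0.5000 sinα=-0.8660 | (4,2) | tMaxX 0.3000 tMaxY 0.2771 | tΔX 2.0000 tΔY 1.1547
    t=0.2771 [y] (4,1)
    t=0.3000 [x] (3,1)
    t=1.4318 [y] (3,0) — stop
  → r_2 = 1.4318
beam 3: φ=180°, α=330°
  cosα=0.8660 sinα=-0.5000 | (4,2) | tMaxX 0.9815 tMaxY 0.4800 | tΔX 1.1547 tΔY 2.0000
    t=0.4800 [y] (4,1)
    t=0.9815 [x] (5,1)
    t=2.1362 [x] (6,1) — stop
  → r_3 = 2.1362
beam 4: φ=270°, α=60°
  cosα=0.5000 sinα=0.8660 | (4,2) | tMaxX 1.7000 tMaxY 0.8776 | tΔX 2.0000 tΔY 1.1547
    t=0.8776 [y] (4,3) — stop
  → r_4 = 0.8776

ranges = [3.6373, 1.4318, 2.1362, 0.8776]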